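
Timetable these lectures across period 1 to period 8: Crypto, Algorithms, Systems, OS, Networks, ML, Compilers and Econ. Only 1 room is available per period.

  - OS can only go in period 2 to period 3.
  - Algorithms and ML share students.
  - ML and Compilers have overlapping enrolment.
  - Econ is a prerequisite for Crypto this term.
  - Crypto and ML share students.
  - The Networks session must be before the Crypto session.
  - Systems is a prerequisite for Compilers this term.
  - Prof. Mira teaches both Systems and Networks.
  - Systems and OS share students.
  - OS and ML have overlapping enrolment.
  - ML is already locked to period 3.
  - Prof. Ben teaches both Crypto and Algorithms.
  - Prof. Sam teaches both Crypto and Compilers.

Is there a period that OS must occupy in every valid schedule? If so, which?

period 2

OS's window is period 2–period 3.
ML is fixed at period 3, and OS can't share a period with ML.
So OS must be period 2.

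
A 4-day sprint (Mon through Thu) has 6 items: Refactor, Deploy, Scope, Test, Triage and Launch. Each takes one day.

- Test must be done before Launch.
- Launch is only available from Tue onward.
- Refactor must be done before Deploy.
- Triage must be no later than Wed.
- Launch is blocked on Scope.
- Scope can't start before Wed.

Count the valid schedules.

54

Splitting on Refactor: it can be Mon (27), Tue (18), Wed (9). Listing each branch's schedules as (Deploy, Scope, Test, Triage, Launch):
Refactor=Mon: (Tue,Wed,Mon,Mon,Thu) (Tue,Wed,Mon,Tue,Thu) (Tue,Wed,Mon,Wed,Thu) (Tue,Wed,Tue,Mon,Thu) (Tue,Wed,Tue,Tue,Thu) (Tue,Wed,Tue,Wed,Thu) (Tue,Wed,Wed,Mon,Thu) (Tue,Wed,Wed,Tue,Thu) (Tue,Wed,Wed,Wed,Thu) (Wed,Wed,Mon,Mon,Thu) (Wed,Wed,Mon,Tue,Thu) (Wed,Wed,Mon,Wed,Thu) (Wed,Wed,Tue,Mon,Thu) (Wed,Wed,Tue,Tue,Thu) (Wed,Wed,Tue,Wed,Thu) (Wed,Wed,Wed,Mon,Thu) (Wed,Wed,Wed,Tue,Thu) (Wed,Wed,Wed,Wed,Thu) (Thu,Wed,Mon,Mon,Thu) (Thu,Wed,Mon,Tue,Thu) (Thu,Wed,Mon,Wed,Thu) (Thu,Wed,Tue,Mon,Thu) (Thu,Wed,Tue,Tue,Thu) (Thu,Wed,Tue,Wed,Thu) (Thu,Wed,Wed,Mon,Thu) (Thu,Wed,Wed,Tue,Thu) (Thu,Wed,Wed,Wed,Thu) — 27.
Refactor=Tue: (Wed,Wed,Mon,Mon,Thu) (Wed,Wed,Mon,Tue,Thu) (Wed,Wed,Mon,Wed,Thu) (Wed,Wed,Tue,Mon,Thu) (Wed,Wed,Tue,Tue,Thu) (Wed,Wed,Tue,Wed,Thu) (Wed,Wed,Wed,Mon,Thu) (Wed,Wed,Wed,Tue,Thu) (Wed,Wed,Wed,Wed,Thu) (Thu,Wed,Mon,Mon,Thu) (Thu,Wed,Mon,Tue,Thu) (Thu,Wed,Mon,Wed,Thu) (Thu,Wed,Tue,Mon,Thu) (Thu,Wed,Tue,Tue,Thu) (Thu,Wed,Tue,Wed,Thu) (Thu,Wed,Wed,Mon,Thu) (Thu,Wed,Wed,Tue,Thu) (Thu,Wed,Wed,Wed,Thu) — 18.
Refactor=Wed: (Thu,Wed,Mon,Mon,Thu) (Thu,Wed,Mon,Tue,Thu) (Thu,Wed,Mon,Wed,Thu) (Thu,Wed,Tue,Mon,Thu) (Thu,Wed,Tue,Tue,Thu) (Thu,Wed,Tue,Wed,Thu) (Thu,Wed,Wed,Mon,Thu) (Thu,Wed,Wed,Tue,Thu) (Thu,Wed,Wed,Wed,Thu) — 9.
Summing: 27 + 18 + 9 = 54.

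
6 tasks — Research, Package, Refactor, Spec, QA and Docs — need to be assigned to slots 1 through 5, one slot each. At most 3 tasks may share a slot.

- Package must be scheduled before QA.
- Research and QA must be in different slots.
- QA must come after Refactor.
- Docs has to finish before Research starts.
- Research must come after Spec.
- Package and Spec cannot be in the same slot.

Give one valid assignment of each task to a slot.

QA in 3; Refactor in 1; Research in 2; Spec in 1; Docs in 1; Package in 2

Checking: Spec(1) before Research(2); Package(2) before QA(3); Docs(1) before Research(2); Refactor(1) before QA(3); Research(2) != QA(3); Package(2) != Spec(1); max 3 per slot (cap 3).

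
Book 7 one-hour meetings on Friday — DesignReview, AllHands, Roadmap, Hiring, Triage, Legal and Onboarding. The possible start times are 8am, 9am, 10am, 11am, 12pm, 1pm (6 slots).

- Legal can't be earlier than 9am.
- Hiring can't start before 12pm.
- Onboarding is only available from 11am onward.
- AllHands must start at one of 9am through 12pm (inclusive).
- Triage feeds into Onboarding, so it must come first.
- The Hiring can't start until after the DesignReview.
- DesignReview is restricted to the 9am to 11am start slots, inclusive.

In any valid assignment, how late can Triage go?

12pm

Downstream work caps Triage at 12pm.
Triage at 12pm is achievable: Legal in 9am, Hiring in 12pm, Roadmap in 8am, DesignReview in 9am, Triage in 12pm, Onboarding in 1pm, AllHands in 9am.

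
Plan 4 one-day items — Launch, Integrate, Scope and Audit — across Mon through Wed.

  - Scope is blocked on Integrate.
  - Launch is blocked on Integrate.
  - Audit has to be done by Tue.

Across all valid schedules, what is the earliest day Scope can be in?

Precedence pushes Scope to at least Tue.
Scope at Tue is achievable: Launch=Tue; Scope=Tue; Integrate=Mon; Audit=Mon.

Tue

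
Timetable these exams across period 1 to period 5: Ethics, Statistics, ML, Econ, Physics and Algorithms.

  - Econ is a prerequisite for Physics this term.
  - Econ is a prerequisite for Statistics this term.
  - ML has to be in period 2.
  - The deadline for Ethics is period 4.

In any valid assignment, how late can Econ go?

period 4

Downstream work caps Econ at period 4.
Econ at period 4 is achievable: Algorithms in period 1, Ethics in period 1, Statistics in period 5, Physics in period 5, Econ in period 4, ML in period 2.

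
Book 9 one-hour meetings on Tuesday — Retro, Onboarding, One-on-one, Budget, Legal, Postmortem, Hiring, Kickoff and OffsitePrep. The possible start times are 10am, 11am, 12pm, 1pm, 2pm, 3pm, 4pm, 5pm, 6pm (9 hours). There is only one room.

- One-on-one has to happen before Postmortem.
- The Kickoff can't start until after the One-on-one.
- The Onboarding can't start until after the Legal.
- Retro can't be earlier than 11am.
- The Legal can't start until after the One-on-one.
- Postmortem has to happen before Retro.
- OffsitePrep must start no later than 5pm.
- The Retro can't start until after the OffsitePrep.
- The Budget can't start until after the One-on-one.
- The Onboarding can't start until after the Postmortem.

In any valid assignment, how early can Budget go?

11am

Precedence pushes Budget to at least 11am.
Budget at 11am is achievable: Budget=11am, OffsitePrep=12pm, Onboarding=4pm, Kickoff=5pm, Legal=3pm, Retro=2pm, Hiring=6pm, One-on-one=10am, Postmortem=1pm.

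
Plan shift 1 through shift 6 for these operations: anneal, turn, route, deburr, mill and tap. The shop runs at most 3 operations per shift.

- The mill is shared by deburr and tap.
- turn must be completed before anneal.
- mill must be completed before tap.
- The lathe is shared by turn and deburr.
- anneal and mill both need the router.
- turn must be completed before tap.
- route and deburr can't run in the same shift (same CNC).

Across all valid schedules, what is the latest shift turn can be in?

shift 5

Downstream work caps turn at shift 5.
turn at shift 5 is achievable: tap in shift 6; anneal in shift 6; mill in shift 1; deburr in shift 2; route in shift 1; turn in shift 5.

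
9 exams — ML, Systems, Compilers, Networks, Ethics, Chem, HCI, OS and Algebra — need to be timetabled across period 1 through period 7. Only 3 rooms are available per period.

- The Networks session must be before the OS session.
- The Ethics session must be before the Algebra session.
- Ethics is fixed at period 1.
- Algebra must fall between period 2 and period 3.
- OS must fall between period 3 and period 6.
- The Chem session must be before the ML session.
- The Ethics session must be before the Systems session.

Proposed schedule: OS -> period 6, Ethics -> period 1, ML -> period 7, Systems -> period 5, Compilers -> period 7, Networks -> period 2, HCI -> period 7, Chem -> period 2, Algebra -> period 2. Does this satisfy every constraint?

Ethics is fixed at period 1 — holds.
Only 3 rooms are available per period — holds.
The Ethics session must be before the Systems session — holds.
Algebra must fall between period 2 and period 3 — holds.
OS must fall between period 3 and period 6 — holds.
The Chem session must be before the ML session — holds.
The Ethics session must be before the Algebra session — holds.
The Networks session must be before the OS session — holds.

Yes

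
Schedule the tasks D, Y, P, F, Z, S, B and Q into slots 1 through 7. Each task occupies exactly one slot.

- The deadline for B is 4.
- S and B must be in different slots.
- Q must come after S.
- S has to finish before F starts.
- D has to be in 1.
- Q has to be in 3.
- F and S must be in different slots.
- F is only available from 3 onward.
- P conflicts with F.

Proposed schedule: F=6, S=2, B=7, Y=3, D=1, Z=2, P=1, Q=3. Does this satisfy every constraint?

Q must come after S — holds.
Q has to be in 3 — holds.
The deadline for B is 4 — violated.
D has to be in 1 — holds.
F and S must be in different slots — holds.
F is only available from 3 onward — holds.
S and B must be in different slots — holds.
P conflicts with F — holds.
S has to finish before F starts — holds.

No. The deadline for B is 4 is not satisfied.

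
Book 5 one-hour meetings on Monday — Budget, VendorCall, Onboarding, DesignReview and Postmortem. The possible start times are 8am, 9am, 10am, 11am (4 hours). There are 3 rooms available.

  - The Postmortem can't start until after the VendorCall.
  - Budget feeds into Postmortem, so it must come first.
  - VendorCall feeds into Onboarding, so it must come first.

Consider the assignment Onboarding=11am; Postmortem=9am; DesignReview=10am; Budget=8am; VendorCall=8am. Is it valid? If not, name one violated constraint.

Valid

The Postmortem can't start until after the VendorCall — holds.
Budget feeds into Postmortem, so it must come first — holds.
VendorCall feeds into Onboarding, so it must come first — holds.
There are 3 rooms available — holds.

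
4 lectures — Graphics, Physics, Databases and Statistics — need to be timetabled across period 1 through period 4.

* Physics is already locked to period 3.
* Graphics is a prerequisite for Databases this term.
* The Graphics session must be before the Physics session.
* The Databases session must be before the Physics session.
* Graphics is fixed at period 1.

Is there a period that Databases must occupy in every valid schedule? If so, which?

period 2

Graphics is fixed at period 1 and must come before Databases, so Databases is at least period 2.
Physics is fixed at period 3 and must come after Databases, so Databases is at most period 2.
So Databases must be period 2.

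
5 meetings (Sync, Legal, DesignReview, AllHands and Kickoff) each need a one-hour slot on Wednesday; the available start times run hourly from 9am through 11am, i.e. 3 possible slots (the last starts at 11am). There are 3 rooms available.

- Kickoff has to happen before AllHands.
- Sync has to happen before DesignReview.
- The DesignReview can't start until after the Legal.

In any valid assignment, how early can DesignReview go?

10am

Precedence pushes DesignReview to at least 10am.
DesignReview at 10am is achievable: Kickoff in 9am; Legal in 9am; DesignReview in 10am; AllHands in 10am; Sync in 9am.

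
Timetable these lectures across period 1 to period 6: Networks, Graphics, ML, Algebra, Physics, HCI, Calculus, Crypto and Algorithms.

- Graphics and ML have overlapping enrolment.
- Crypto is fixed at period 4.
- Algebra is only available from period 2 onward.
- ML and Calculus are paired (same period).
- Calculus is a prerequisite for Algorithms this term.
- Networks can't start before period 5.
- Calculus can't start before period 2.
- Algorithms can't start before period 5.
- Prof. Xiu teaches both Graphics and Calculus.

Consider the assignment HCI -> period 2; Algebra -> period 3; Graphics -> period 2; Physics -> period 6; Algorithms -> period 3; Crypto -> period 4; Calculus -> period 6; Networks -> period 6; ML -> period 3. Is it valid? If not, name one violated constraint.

No. Calculus is a prerequisite for Algorithms this term is not satisfied.

ML and Calculus are paired (same period) — violated.
Algorithms can't start before period 5 — violated.
Calculus can't start before period 2 — holds.
Calculus is a prerequisite for Algorithms this term — violated.
Prof. Xiu teaches both Graphics and Calculus — holds.
Networks can't start before period 5 — holds.
Crypto is fixed at period 4 — holds.
Algebra is only available from period 2 onward — holds.
Graphics and ML have overlapping enrolment — holds.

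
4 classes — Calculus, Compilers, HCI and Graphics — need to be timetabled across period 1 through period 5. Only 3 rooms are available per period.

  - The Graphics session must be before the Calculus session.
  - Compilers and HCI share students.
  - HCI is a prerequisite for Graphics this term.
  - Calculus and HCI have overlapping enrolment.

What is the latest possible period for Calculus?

period 5

Precedence pushes Calculus to at least period 3.
Calculus at period 5 is achievable: Graphics=period 2, Calculus=period 5, Compilers=period 2, HCI=period 1.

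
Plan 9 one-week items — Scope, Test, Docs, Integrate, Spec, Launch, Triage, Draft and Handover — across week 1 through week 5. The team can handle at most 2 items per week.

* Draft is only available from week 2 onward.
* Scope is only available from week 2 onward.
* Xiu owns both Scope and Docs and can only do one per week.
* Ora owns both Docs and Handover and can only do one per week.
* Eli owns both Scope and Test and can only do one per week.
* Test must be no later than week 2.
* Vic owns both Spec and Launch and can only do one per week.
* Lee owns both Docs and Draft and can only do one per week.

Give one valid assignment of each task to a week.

Docs in week 1; Triage in week 4; Integrate in week 3; Spec in week 3; Scope in week 2; Draft in week 2; Test in week 1; Handover in week 5; Launch in week 4

Checking: Docs(week 1) != Handover(week 5); Scope(week 2) != Test(week 1); Docs(week 1) != Draft(week 2); Spec(week 3) != Launch(week 4); Scope(week 2) != Docs(week 1); Test=week 1 in [week 1,week 2]; Draft=week 2 in [week 2,week 5]; Scope=week 2 in [week 2,week 5]; max 2 per week (cap 2).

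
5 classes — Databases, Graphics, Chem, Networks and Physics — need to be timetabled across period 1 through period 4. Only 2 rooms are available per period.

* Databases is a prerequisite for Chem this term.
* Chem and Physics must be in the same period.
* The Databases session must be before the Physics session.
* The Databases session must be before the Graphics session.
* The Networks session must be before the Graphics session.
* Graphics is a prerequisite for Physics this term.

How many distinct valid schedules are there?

Splitting on Databases: it can be period 1 (4), period 2 (2). Listing each branch's schedules as (Graphics, Chem, Networks, Physics) by period number:
Databases=period 1: (2,3,1,3) (2,4,1,4) (3,4,1,4) (3,4,2,4) — 4.
Databases=period 2: (3,4,1,4) (3,4,2,4) — 2.
Summing: 4 + 2 = 6.

6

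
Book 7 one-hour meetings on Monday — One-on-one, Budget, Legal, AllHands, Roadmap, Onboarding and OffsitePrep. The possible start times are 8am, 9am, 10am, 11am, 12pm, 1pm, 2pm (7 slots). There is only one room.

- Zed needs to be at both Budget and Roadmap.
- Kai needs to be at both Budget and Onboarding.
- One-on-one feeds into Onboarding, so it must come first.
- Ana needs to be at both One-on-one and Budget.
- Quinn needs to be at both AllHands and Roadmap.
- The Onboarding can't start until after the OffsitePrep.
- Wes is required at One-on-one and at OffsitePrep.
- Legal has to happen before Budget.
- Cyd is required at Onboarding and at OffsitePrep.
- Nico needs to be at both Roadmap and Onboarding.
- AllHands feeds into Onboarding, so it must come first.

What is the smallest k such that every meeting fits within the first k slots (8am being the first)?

7 slots

The precedence chain requires at least 2 distinct slots.
With at most 1 per slot and 7 meetings, at least 7 slots are needed.
7 works (last occupied slot: 2pm): for example One-on-one=8am; Roadmap=2pm; Onboarding=11am; AllHands=9am; OffsitePrep=10am; Legal=12pm; Budget=1pm.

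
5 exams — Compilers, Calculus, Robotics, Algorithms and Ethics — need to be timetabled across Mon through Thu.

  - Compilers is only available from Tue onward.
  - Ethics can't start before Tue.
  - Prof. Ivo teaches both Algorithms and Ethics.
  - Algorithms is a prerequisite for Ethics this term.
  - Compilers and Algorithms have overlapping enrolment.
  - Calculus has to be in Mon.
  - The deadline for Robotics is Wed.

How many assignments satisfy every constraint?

Splitting on Compilers: it can be Tue (12), Wed (15), Thu (18). Listing each branch's schedules as (Calculus, Robotics, Algorithms, Ethics):
Compilers=Tue: (Mon,Mon,Mon,Tue) (Mon,Mon,Mon,Wed) (Mon,Mon,Mon,Thu) (Mon,Mon,Wed,Thu) (Mon,Tue,Mon,Tue) (Mon,Tue,Mon,Wed) (Mon,Tue,Mon,Thu) (Mon,Tue,Wed,Thu) (Mon,Wed,Mon,Tue) (Mon,Wed,Mon,Wed) (Mon,Wed,Mon,Thu) (Mon,Wed,Wed,Thu) — 12.
Compilers=Wed: (Mon,Mon,Mon,Tue) (Mon,Mon,Mon,Wed) (Mon,Mon,Mon,Thu) (Mon,Mon,Tue,Wed) (Mon,Mon,Tue,Thu) (Mon,Tue,Mon,Tue) (Mon,Tue,Mon,Wed) (Mon,Tue,Mon,Thu) (Mon,Tue,Tue,Wed) (Mon,Tue,Tue,Thu) (Mon,Wed,Mon,Tue) (Mon,Wed,Mon,Wed) (Mon,Wed,Mon,Thu) (Mon,Wed,Tue,Wed) (Mon,Wed,Tue,Thu) — 15.
Compilers=Thu: (Mon,Mon,Mon,Tue) (Mon,Mon,Mon,Wed) (Mon,Mon,Mon,Thu) (Mon,Mon,Tue,Wed) (Mon,Mon,Tue,Thu) (Mon,Mon,Wed,Thu) (Mon,Tue,Mon,Tue) (Mon,Tue,Mon,Wed) (Mon,Tue,Mon,Thu) (Mon,Tue,Tue,Wed) (Mon,Tue,Tue,Thu) (Mon,Tue,Wed,Thu) (Mon,Wed,Mon,Tue) (Mon,Wed,Mon,Wed) (Mon,Wed,Mon,Thu) (Mon,Wed,Tue,Wed) (Mon,Wed,Tue,Thu) (Mon,Wed,Wed,Thu) — 18.
Summing: 12 + 15 + 18 = 45.

45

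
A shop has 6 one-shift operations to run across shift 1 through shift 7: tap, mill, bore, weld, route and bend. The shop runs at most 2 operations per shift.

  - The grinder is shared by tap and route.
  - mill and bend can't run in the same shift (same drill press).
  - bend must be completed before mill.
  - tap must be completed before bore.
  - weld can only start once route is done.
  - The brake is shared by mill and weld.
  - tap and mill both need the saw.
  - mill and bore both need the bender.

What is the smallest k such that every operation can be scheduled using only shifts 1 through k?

The precedence chain requires at least 2 distinct shifts.
With at most 2 per shift and 6 operations, at least 3 shifts are needed.
3 works (last occupied shift: shift 3): for example weld -> shift 3; tap -> shift 1; bend -> shift 1; mill -> shift 2; bore -> shift 3; route -> shift 2.

3 shifts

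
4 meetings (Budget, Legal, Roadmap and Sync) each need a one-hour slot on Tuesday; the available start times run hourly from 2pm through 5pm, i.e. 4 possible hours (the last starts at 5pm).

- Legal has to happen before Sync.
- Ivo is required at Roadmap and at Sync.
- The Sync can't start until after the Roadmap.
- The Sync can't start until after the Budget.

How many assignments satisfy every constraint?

36

Splitting on Budget: it can be 2pm (14), 3pm (13), 4pm (9). Listing each branch's schedules as (Legal, Roadmap, Sync):
Budget=2pm: (2pm,2pm,3pm) (2pm,2pm,4pm) (2pm,2pm,5pm) (2pm,3pm,4pm) (2pm,3pm,5pm) (2pm,4pm,5pm) (3pm,2pm,4pm) (3pm,2pm,5pm) (3pm,3pm,4pm) (3pm,3pm,5pm) (3pm,4pm,5pm) (4pm,2pm,5pm) (4pm,3pm,5pm) (4pm,4pm,5pm) — 14.
Budget=3pm: (2pm,2pm,4pm) (2pm,2pm,5pm) (2pm,3pm,4pm) (2pm,3pm,5pm) (2pm,4pm,5pm) (3pm,2pm,4pm) (3pm,2pm,5pm) (3pm,3pm,4pm) (3pm,3pm,5pm) (3pm,4pm,5pm) (4pm,2pm,5pm) (4pm,3pm,5pm) (4pm,4pm,5pm) — 13.
Budget=4pm: (2pm,2pm,5pm) (2pm,3pm,5pm) (2pm,4pm,5pm) (3pm,2pm,5pm) (3pm,3pm,5pm) (3pm,4pm,5pm) (4pm,2pm,5pm) (4pm,3pm,5pm) (4pm,4pm,5pm) — 9.
Summing: 14 + 13 + 9 = 36.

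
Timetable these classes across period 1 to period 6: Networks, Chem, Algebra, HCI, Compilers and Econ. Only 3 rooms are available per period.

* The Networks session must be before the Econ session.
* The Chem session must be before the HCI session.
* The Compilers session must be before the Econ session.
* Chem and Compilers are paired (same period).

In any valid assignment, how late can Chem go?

period 5

Downstream work caps Chem at period 5.
Chem at period 5 is achievable: Networks=period 1, Chem=period 5, Compilers=period 5, HCI=period 6, Econ=period 6, Algebra=period 1.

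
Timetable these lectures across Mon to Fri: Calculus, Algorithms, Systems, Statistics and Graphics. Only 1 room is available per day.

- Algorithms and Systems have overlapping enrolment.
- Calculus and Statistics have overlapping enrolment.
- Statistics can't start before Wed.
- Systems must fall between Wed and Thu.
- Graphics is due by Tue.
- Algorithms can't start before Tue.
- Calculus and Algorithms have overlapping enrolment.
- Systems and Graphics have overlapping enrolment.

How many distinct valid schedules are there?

12

Splitting on Calculus: it can be Mon (4), Tue (4), Wed (1), Thu (1), Fri (2). Listing each branch's schedules as (Algorithms, Systems, Statistics, Graphics):
Calculus=Mon: (Wed,Thu,Fri,Tue) (Thu,Wed,Fri,Tue) (Fri,Wed,Thu,Tue) (Fri,Thu,Wed,Tue) — 4.
Calculus=Tue: (Wed,Thu,Fri,Mon) (Thu,Wed,Fri,Mon) (Fri,Wed,Thu,Mon) (Fri,Thu,Wed,Mon) — 4.
Calculus=Wed: (Tue,Thu,Fri,Mon) — 1.
Calculus=Thu: (Tue,Wed,Fri,Mon) — 1.
Calculus=Fri: (Tue,Wed,Thu,Mon) (Tue,Thu,Wed,Mon) — 2.
Summing: 4 + 4 + 1 + 1 + 2 = 12.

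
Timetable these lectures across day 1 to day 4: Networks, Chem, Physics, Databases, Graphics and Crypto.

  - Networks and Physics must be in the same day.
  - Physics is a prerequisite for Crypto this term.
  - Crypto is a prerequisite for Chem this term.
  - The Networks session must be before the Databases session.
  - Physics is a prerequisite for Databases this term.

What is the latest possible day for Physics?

day 2

Downstream work caps Physics at day 2.
Physics at day 2 is achievable: Databases -> day 3, Physics -> day 2, Chem -> day 4, Crypto -> day 3, Networks -> day 2, Graphics -> day 1.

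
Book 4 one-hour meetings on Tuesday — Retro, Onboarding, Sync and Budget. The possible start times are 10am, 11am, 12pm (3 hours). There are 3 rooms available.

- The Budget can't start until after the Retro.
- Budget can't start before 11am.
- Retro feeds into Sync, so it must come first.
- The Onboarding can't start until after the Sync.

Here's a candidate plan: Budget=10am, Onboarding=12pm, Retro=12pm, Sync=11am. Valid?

No. The Budget can't start until after the Retro is not satisfied.

The Budget can't start until after the Retro — violated.
Budget can't start before 11am — violated.
There are 3 rooms available — holds.
Retro feeds into Sync, so it must come first — violated.
The Onboarding can't start until after the Sync — holds.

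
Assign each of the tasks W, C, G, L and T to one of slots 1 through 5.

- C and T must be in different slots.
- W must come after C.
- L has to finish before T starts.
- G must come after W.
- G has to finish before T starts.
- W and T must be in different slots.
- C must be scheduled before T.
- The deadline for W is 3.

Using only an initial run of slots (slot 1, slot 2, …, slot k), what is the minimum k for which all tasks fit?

4

The precedence chain requires at least 4 distinct slots.
4 works (last occupied slot: 4): for example L -> 1; G -> 3; W -> 2; C -> 1; T -> 4.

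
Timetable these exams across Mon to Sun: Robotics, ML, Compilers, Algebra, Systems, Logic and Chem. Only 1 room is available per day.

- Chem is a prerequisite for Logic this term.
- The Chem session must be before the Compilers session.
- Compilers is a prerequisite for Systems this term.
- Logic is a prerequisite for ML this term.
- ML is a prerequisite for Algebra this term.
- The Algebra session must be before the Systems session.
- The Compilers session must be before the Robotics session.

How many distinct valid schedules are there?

Splitting on Robotics: it can be Wed (1), Thu (2), Fri (3), Sat (4), Sun (4). Listing each branch's schedules as (ML, Compilers, Algebra, Systems, Logic, Chem):
Robotics=Wed: (Fri,Tue,Sat,Sun,Thu,Mon) — 1.
Robotics=Thu: (Fri,Tue,Sat,Sun,Wed,Mon) (Fri,Wed,Sat,Sun,Tue,Mon) — 2.
Robotics=Fri: (Wed,Thu,Sat,Sun,Tue,Mon) (Thu,Tue,Sat,Sun,Wed,Mon) (Thu,Wed,Sat,Sun,Tue,Mon) — 3.
Robotics=Sat: (Wed,Thu,Fri,Sun,Tue,Mon) (Wed,Fri,Thu,Sun,Tue,Mon) (Thu,Tue,Fri,Sun,Wed,Mon) (Thu,Wed,Fri,Sun,Tue,Mon) — 4.
Robotics=Sun: (Wed,Thu,Fri,Sat,Tue,Mon) (Wed,Fri,Thu,Sat,Tue,Mon) (Thu,Tue,Fri,Sat,Wed,Mon) (Thu,Wed,Fri,Sat,Tue,Mon) — 4.
Summing: 1 + 2 + 3 + 4 + 4 = 14.

14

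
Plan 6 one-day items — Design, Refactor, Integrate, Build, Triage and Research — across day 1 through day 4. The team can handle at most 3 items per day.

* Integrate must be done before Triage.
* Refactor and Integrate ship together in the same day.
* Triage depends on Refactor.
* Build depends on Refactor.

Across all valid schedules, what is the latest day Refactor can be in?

day 3

Downstream work caps Refactor at day 3.
Refactor at day 3 is achievable: Triage=day 4; Design=day 1; Build=day 4; Research=day 1; Integrate=day 3; Refactor=day 3.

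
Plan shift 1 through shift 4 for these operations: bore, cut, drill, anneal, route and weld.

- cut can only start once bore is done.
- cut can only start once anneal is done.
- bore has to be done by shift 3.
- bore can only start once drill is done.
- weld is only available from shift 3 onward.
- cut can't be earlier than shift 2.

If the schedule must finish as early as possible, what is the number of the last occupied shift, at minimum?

3

The precedence chain requires at least 3 distinct shifts.
3 works (last occupied shift: shift 3): for example cut -> shift 3, bore -> shift 2, route -> shift 1, drill -> shift 1, weld -> shift 3, anneal -> shift 1.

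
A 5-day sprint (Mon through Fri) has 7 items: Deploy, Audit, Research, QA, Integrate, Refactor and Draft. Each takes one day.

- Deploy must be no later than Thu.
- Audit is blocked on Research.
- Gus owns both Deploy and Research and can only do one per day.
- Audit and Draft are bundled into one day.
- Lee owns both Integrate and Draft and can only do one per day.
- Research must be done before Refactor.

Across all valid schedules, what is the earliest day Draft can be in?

Draft must be in the same day as Audit, which can't be before Tue, so Draft is at least Tue.
Draft at Tue is achievable: Refactor in Tue; Integrate in Mon; Research in Mon; Draft in Tue; Deploy in Tue; Audit in Tue; QA in Mon.

Tue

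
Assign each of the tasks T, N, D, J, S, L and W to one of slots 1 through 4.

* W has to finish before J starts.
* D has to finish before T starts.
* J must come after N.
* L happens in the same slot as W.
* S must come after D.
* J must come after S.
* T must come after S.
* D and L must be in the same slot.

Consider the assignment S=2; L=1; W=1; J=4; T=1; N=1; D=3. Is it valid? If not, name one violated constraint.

L happens in the same slot as W — holds.
D has to finish before T starts — violated.
J must come after N — holds.
D and L must be in the same slot — violated.
S must come after D — violated.
T must come after S — violated.
J must come after S — holds.
W has to finish before J starts — holds.

Invalid. D has to finish before T starts.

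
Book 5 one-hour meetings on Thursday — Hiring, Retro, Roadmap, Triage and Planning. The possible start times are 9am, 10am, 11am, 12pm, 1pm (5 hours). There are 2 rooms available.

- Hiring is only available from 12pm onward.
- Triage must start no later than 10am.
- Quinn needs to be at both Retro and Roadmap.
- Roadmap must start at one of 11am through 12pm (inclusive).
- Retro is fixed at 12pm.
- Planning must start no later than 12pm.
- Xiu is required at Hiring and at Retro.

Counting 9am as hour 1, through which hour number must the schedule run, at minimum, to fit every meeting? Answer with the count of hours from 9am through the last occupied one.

5

With at most 2 per hour and 5 meetings, at least 3 hours are needed.
Hiring can't be placed before 12pm — that is hour 4 counting from 9am — so the schedule must run through at least 4 hours.
Could 4 hours be enough, i.e. nothing placed later than 12pm? No: Hiring's window within 4 hours is {12pm}; Retro's window within 4 hours is {12pm}; Retro can't share with Hiring (12pm) → nothing is left.
So 4 hours is not enough.
5 works (last occupied hour: 1pm): for example Roadmap=11am; Retro=12pm; Hiring=1pm; Planning=9am; Triage=9am.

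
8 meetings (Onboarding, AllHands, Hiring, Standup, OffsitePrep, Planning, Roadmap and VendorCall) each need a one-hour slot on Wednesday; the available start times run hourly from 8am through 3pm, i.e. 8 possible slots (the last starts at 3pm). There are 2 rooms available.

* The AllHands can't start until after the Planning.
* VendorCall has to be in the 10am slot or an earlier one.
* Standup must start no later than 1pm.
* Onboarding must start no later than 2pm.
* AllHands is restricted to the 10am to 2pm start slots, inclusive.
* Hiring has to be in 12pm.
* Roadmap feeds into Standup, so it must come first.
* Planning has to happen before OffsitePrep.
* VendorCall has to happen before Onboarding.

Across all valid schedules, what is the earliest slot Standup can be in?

Precedence pushes Standup to at least 9am; Standup's own window allows nothing later than 1pm.
Standup at 9am is achievable: OffsitePrep -> 11am, Hiring -> 12pm, VendorCall -> 8am, Onboarding -> 10am, Roadmap -> 8am, Planning -> 9am, Standup -> 9am, AllHands -> 10am.

9am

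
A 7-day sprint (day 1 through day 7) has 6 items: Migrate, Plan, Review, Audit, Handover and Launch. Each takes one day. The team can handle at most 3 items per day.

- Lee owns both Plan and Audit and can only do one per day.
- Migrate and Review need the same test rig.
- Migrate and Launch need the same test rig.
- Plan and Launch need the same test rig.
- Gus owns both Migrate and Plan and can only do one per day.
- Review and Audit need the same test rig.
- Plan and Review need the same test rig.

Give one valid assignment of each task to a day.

Review -> day 3, Plan -> day 2, Launch -> day 3, Audit -> day 1, Handover -> day 1, Migrate -> day 1

Checking: Plan(day 2) != Launch(day 3); Migrate(day 1) != Plan(day 2); Plan(day 2) != Audit(day 1); Review(day 3) != Audit(day 1); Migrate(day 1) != Review(day 3); Migrate(day 1) != Launch(day 3); Plan(day 2) != Review(day 3); max 3 per day (cap 3).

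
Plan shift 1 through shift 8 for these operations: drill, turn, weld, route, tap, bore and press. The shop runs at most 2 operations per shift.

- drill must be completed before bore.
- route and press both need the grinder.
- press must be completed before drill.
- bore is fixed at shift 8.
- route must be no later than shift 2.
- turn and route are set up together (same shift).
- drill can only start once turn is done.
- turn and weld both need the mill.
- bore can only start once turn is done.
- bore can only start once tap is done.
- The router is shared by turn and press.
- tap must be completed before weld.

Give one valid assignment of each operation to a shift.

route in shift 1, bore in shift 8, weld in shift 3, tap in shift 2, press in shift 2, turn in shift 1, drill in shift 3

Checking: press(shift 2) before drill(shift 3); drill(shift 3) before bore(shift 8); tap(shift 2) before weld(shift 3); tap(shift 2) before bore(shift 8); turn(shift 1) before bore(shift 8); turn(shift 1) before drill(shift 3); route(shift 1) != press(shift 2); turn(shift 1) != weld(shift 3); turn(shift 1) != press(shift 2); turn = route = shift 1; route=shift 1 in [shift 1,shift 2]; bore=shift 8 in [shift 8,shift 8]; max 2 per shift (cap 2).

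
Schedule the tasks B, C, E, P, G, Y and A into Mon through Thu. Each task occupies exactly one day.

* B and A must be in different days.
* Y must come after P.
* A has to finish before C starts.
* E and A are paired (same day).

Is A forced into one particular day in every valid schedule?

No

A can be Mon (e.g. P -> Mon, Y -> Tue, A -> Mon, C -> Tue, B -> Tue, E -> Mon, G -> Mon) or Tue (e.g. E=Tue; P=Mon; Y=Tue; G=Mon; A=Tue; B=Mon; C=Wed).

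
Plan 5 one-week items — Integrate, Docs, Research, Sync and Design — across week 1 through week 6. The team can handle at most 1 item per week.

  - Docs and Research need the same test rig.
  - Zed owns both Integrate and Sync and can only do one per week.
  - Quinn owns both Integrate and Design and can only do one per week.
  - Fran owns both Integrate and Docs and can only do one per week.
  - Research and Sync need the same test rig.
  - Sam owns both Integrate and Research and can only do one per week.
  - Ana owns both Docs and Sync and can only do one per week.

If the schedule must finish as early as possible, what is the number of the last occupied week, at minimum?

5

With at most 1 per week and 5 work items, at least 5 weeks are needed.
5 works (last occupied week: week 5): for example Design -> week 5; Research -> week 3; Integrate -> week 1; Docs -> week 2; Sync -> week 4.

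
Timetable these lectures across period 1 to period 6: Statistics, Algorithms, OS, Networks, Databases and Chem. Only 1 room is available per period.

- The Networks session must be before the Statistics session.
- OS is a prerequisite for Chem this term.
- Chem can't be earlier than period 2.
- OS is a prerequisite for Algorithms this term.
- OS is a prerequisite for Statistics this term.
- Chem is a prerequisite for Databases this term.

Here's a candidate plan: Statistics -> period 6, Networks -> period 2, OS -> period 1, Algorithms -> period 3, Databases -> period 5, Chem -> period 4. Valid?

Yes

The Networks session must be before the Statistics session — holds.
OS is a prerequisite for Chem this term — holds.
OS is a prerequisite for Algorithms this term — holds.
Only 1 room is available per period — holds.
Chem can't be earlier than period 2 — holds.
OS is a prerequisite for Statistics this term — holds.
Chem is a prerequisite for Databases this term — holds.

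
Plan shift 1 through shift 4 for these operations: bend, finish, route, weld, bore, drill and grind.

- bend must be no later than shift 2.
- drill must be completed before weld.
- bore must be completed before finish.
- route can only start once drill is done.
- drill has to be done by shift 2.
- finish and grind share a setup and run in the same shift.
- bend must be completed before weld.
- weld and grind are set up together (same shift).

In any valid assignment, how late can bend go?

shift 2

Bend's own window allows nothing later than shift 2.
bend at shift 2 is achievable: bore=shift 1; route=shift 2; drill=shift 1; weld=shift 3; bend=shift 2; finish=shift 3; grind=shift 3.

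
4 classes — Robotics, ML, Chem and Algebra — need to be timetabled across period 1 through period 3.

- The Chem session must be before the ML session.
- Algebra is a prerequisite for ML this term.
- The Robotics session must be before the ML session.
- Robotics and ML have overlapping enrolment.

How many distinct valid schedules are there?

9

Splitting on Robotics: it can be period 1 (5), period 2 (4). Listing each branch's schedules as (ML, Chem, Algebra) by period number:
Robotics=period 1: (2,1,1) (3,1,1) (3,1,2) (3,2,1) (3,2,2) — 5.
Robotics=period 2: (3,1,1) (3,1,2) (3,2,1) (3,2,2) — 4.
Summing: 5 + 4 = 9.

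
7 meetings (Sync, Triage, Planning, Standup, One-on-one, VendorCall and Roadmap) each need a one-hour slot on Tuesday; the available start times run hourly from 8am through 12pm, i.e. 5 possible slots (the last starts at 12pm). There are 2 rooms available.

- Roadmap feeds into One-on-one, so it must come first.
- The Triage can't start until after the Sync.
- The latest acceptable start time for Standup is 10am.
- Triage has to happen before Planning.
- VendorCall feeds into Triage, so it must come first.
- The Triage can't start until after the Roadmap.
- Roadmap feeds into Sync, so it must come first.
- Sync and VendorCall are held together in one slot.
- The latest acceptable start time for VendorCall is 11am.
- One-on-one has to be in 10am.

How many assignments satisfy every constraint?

Enumerating: One-on-one in 10am; VendorCall in 9am; Sync in 9am; Roadmap in 8am; Triage in 10am; Planning in 11am; Standup in 8am | Planning -> 12pm, Sync -> 9am, Triage -> 10am, VendorCall -> 9am, Standup -> 8am, Roadmap -> 8am, One-on-one -> 10am | Triage=11am; Planning=12pm; Standup=8am; VendorCall=9am; Roadmap=8am; Sync=9am; One-on-one=10am | Triage -> 11am; Planning -> 12pm; Sync -> 9am; Roadmap -> 8am; Standup -> 10am; VendorCall -> 9am; One-on-one -> 10am.

4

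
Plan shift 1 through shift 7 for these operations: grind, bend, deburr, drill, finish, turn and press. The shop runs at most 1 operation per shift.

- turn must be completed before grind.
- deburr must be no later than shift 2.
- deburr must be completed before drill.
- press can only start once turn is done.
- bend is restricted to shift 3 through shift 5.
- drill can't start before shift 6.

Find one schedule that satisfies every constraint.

finish -> shift 7, bend -> shift 3, deburr -> shift 1, drill -> shift 6, grind -> shift 4, turn -> shift 2, press -> shift 5

Checking: turn(shift 2) before grind(shift 4); turn(shift 2) before press(shift 5); deburr(shift 1) before drill(shift 6); deburr=shift 1 in [shift 1,shift 2]; bend=shift 3 in [shift 3,shift 5]; drill=shift 6 in [shift 6,shift 7]; max 1 per shift (cap 1).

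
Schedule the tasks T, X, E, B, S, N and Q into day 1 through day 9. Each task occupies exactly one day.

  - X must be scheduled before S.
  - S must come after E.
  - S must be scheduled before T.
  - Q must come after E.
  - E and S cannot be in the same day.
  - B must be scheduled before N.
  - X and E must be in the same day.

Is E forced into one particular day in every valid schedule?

No

E can be day 1 (e.g. N=day 2; Q=day 2; B=day 1; X=day 1; S=day 2; E=day 1; T=day 3) or day 2 (e.g. B in day 1; X in day 2; N in day 2; E in day 2; T in day 4; S in day 3; Q in day 3).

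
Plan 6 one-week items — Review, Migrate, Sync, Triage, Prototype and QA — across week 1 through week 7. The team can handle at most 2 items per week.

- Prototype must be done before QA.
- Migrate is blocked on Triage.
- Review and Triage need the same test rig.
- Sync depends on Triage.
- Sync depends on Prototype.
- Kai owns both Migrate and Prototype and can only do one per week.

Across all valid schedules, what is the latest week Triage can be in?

Downstream work caps Triage at week 6.
Triage at week 6 is achievable: Migrate in week 7; QA in week 2; Review in week 1; Triage in week 6; Prototype in week 1; Sync in week 7.

week 6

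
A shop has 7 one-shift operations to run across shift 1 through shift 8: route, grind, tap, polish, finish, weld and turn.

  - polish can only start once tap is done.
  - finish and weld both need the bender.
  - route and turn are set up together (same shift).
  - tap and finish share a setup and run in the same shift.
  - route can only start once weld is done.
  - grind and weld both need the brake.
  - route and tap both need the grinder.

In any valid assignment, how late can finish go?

shift 7

Finish must be in the same shift as tap, which can't be after shift 7, so finish is at most shift 7.
finish at shift 7 is achievable: weld in shift 1; turn in shift 2; polish in shift 8; tap in shift 7; grind in shift 2; finish in shift 7; route in shift 2.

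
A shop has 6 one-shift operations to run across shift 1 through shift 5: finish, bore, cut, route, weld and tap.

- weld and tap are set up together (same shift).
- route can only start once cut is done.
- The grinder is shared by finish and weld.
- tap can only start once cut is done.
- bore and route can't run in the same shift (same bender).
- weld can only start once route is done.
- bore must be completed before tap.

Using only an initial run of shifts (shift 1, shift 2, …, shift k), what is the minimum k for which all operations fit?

The precedence chain requires at least 3 distinct shifts.
3 works (last occupied shift: shift 3): for example tap=shift 3; finish=shift 1; route=shift 2; bore=shift 1; cut=shift 1; weld=shift 3.

3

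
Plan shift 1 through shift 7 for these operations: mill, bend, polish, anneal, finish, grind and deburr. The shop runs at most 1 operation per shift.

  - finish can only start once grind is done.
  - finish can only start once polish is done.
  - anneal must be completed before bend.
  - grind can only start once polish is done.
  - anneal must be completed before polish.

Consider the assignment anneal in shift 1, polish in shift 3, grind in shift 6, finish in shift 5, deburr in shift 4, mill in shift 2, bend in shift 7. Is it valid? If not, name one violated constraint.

The shop runs at most 1 operation per shift — holds.
finish can only start once grind is done — violated.
anneal must be completed before bend — holds.
grind can only start once polish is done — holds.
anneal must be completed before polish — holds.
finish can only start once polish is done — holds.

No. finish can only start once grind is done is not satisfied.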